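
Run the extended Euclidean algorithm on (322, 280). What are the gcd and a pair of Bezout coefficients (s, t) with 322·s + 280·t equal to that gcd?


Euclidean algorithm on (322, 280) — divide until remainder is 0:
  322 = 1 · 280 + 42
  280 = 6 · 42 + 28
  42 = 1 · 28 + 14
  28 = 2 · 14 + 0
gcd(322, 280) = 14.
Track Bezout coefficients alongside the remainders: start with r₀ = 322 = a·1 + b·0 (s = 1, t = 0) and r₁ = 280 = a·0 + b·1 (s = 0, t = 1); each new remainder r_{k+1} = r_{k-1} − q_k·r_k inherits s_{k+1} = s_{k-1} − q_k·s_k, t_{k+1} = t_{k-1} − q_k·t_k, so r_k = a·s_k + b·t_k at every step:
  q = 1: r = 42, s = 1 − 1·0 = 1, t = 0 − 1·1 = -1  (check: 322·1 + 280·(-1) = 42)
  q = 6: r = 28, s = 0 − 6·1 = -6, t = 1 − 6·(-1) = 7  (check: 322·(-6) + 280·7 = 28)
  q = 1: r = 14, s = 1 − 1·(-6) = 7, t = -1 − 1·7 = -8  (check: 322·7 + 280·(-8) = 14)
The row with r = 14 (the gcd) gives the Bezout coefficients s = 7, t = -8.
Result: 322 · (7) + 280 · (-8) = 14.

gcd(322, 280) = 14; s = 7, t = -8 (check: 322·7 + 280·(-8) = 14).


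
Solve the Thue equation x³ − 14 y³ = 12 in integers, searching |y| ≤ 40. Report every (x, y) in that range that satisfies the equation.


The equation is x³ - 14y³ = 12. For fixed y, x³ = 14·y³ + 12, so a solution requires the RHS to be a perfect cube.
Strategy: iterate y from -40 to 40, compute RHS = 14·y³ + 12, and check whether it is a (positive or negative) perfect cube.
Check small values of y:
  y = 0: RHS = 12 is not a perfect cube.
  y = 1: RHS = 26 is not a perfect cube.
  y = -1: RHS = -2 is not a perfect cube.
  y = 2: RHS = 124 is not a perfect cube.
  y = -2: RHS = -100 is not a perfect cube.
  y = 3: RHS = 390 is not a perfect cube.
  y = -3: RHS = -366 is not a perfect cube.
Continuing the search up to |y| = 40 finds no solutions either.
No (x, y) in the scanned range satisfies the equation.

No integer solutions with |y| ≤ 40.


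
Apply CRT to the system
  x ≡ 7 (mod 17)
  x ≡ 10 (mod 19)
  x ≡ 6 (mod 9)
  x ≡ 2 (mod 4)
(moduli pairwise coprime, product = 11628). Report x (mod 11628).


Product of moduli M = 17 · 19 · 9 · 4 = 11628.
Merge one congruence at a time:
  Start: x ≡ 7 (mod 17).
  Combine with x ≡ 10 (mod 19); new modulus lcm = 323.
    Write x = 7 + 17·t and substitute into x ≡ 10 (mod 19): 17·t ≡ 10 − 7 = 3 (mod 19).
    The inverse of 17 mod 19 is 9 (since 17·9 = 153 = 8·19 + 1), so t ≡ 9·3 = 27 ≡ 8 (mod 19).
    Then x = 7 + 17·8 = 143, valid modulo lcm(17, 19) = 323: x ≡ 143 (mod 323).
  Combine with x ≡ 6 (mod 9); new modulus lcm = 2907.
    Write x = 143 + 323·t and substitute into x ≡ 6 (mod 9): 323·t ≡ 6 − 143 = -137 (mod 9).
    Reduce coefficients mod 9: 8·t ≡ 7 (mod 9).
    The inverse of 8 mod 9 is 8 (since 8·8 = 64 = 7·9 + 1), so t ≡ 8·7 = 56 ≡ 2 (mod 9).
    Then x = 143 + 323·2 = 789, valid modulo lcm(323, 9) = 2907: x ≡ 789 (mod 2907).
  Combine with x ≡ 2 (mod 4); new modulus lcm = 11628.
    Write x = 789 + 2907·t and substitute into x ≡ 2 (mod 4): 2907·t ≡ 2 − 789 = -787 (mod 4).
    Reduce coefficients mod 4: 3·t ≡ 1 (mod 4).
    The inverse of 3 mod 4 is 3 (since 3·3 = 9 = 2·4 + 1), so t ≡ 3·1 = 3 ≡ 3 (mod 4).
    Then x = 789 + 2907·3 = 9510, valid modulo lcm(2907, 4) = 11628: x ≡ 9510 (mod 11628).
Verify against each original: 9510 mod 17 = 7, 9510 mod 19 = 10, 9510 mod 9 = 6, 9510 mod 4 = 2.

x ≡ 9510 (mod 11628).


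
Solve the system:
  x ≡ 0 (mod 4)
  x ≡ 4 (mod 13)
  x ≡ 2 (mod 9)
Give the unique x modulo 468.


Moduli 4, 13, 9 are pairwise coprime; by CRT there is a unique solution modulo M = 4 · 13 · 9 = 468.
Solve pairwise, accumulating the modulus:
  Start with x ≡ 0 (mod 4).
  Combine with x ≡ 4 (mod 13): since gcd(4, 13) = 1, we get a unique residue mod 52.
    Write x = 0 + 4·t and substitute into x ≡ 4 (mod 13): 4·t ≡ 4 − 0 = 4 (mod 13).
    The inverse of 4 mod 13 is 10 (since 4·10 = 40 = 3·13 + 1), so t ≡ 10·4 = 40 ≡ 1 (mod 13).
    Then x = 0 + 4·1 = 4, valid modulo lcm(4, 13) = 52: x ≡ 4 (mod 52).
  Combine with x ≡ 2 (mod 9): since gcd(52, 9) = 1, we get a unique residue mod 468.
    Write x = 4 + 52·t and substitute into x ≡ 2 (mod 9): 52·t ≡ 2 − 4 = -2 (mod 9).
    Reduce coefficients mod 9: 7·t ≡ 7 (mod 9).
    The inverse of 7 mod 9 is 4 (since 7·4 = 28 = 3·9 + 1), so t ≡ 4·7 = 28 ≡ 1 (mod 9).
    Then x = 4 + 52·1 = 56, valid modulo lcm(52, 9) = 468: x ≡ 56 (mod 468).
Verify: 56 mod 4 = 0 ✓, 56 mod 13 = 4 ✓, 56 mod 9 = 2 ✓.

x ≡ 56 (mod 468).


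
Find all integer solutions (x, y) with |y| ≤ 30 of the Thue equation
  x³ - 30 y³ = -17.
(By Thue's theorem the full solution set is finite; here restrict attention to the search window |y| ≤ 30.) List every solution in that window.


The equation is x³ - 30y³ = -17. For fixed y, x³ = 30·y³ − 17, so a solution requires the RHS to be a perfect cube.
Strategy: iterate y from -30 to 30, compute RHS = 30·y³ − 17, and check whether it is a (positive or negative) perfect cube.
Check small values of y:
  y = 0: RHS = -17 is not a perfect cube.
  y = 1: RHS = 13 is not a perfect cube.
  y = -1: RHS = -47 is not a perfect cube.
  y = 2: RHS = 223 is not a perfect cube.
  y = -2: RHS = -257 is not a perfect cube.
  y = 3: RHS = 793 is not a perfect cube.
  y = -3: RHS = -827 is not a perfect cube.
Continuing the search up to |y| = 30 finds no solutions either.
No (x, y) in the scanned range satisfies the equation.

No integer solutions with |y| ≤ 30.


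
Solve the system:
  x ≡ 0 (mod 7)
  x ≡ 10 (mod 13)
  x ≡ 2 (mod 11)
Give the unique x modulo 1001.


Moduli 7, 13, 11 are pairwise coprime; by CRT there is a unique solution modulo M = 7 · 13 · 11 = 1001.
Solve pairwise, accumulating the modulus:
  Start with x ≡ 0 (mod 7).
  Combine with x ≡ 10 (mod 13): since gcd(7, 13) = 1, we get a unique residue mod 91.
    Write x = 0 + 7·t and substitute into x ≡ 10 (mod 13): 7·t ≡ 10 − 0 = 10 (mod 13).
    The inverse of 7 mod 13 is 2 (since 7·2 = 14 = 1·13 + 1), so t ≡ 2·10 = 20 ≡ 7 (mod 13).
    Then x = 0 + 7·7 = 49, valid modulo lcm(7, 13) = 91: x ≡ 49 (mod 91).
  Combine with x ≡ 2 (mod 11): since gcd(91, 11) = 1, we get a unique residue mod 1001.
    Write x = 49 + 91·t and substitute into x ≡ 2 (mod 11): 91·t ≡ 2 − 49 = -47 (mod 11).
    Reduce coefficients mod 11: 3·t ≡ 8 (mod 11).
    The inverse of 3 mod 11 is 4 (since 3·4 = 12 = 1·11 + 1), so t ≡ 4·8 = 32 ≡ 10 (mod 11).
    Then x = 49 + 91·10 = 959, valid modulo lcm(91, 11) = 1001: x ≡ 959 (mod 1001).
Verify: 959 mod 7 = 0 ✓, 959 mod 13 = 10 ✓, 959 mod 11 = 2 ✓.

x ≡ 959 (mod 1001).


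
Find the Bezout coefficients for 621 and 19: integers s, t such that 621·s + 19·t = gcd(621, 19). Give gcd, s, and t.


Euclidean algorithm on (621, 19) — divide until remainder is 0:
  621 = 32 · 19 + 13
  19 = 1 · 13 + 6
  13 = 2 · 6 + 1
  6 = 6 · 1 + 0
gcd(621, 19) = 1.
Track Bezout coefficients alongside the remainders: start with r₀ = 621 = a·1 + b·0 (s = 1, t = 0) and r₁ = 19 = a·0 + b·1 (s = 0, t = 1); each new remainder r_{k+1} = r_{k-1} − q_k·r_k inherits s_{k+1} = s_{k-1} − q_k·s_k, t_{k+1} = t_{k-1} − q_k·t_k, so r_k = a·s_k + b·t_k at every step:
  q = 32: r = 13, s = 1 − 32·0 = 1, t = 0 − 32·1 = -32  (check: 621·1 + 19·(-32) = 13)
  q = 1: r = 6, s = 0 − 1·1 = -1, t = 1 − 1·(-32) = 33  (check: 621·(-1) + 19·33 = 6)
  q = 2: r = 1, s = 1 − 2·(-1) = 3, t = -32 − 2·33 = -98  (check: 621·3 + 19·(-98) = 1)
The row with r = 1 (the gcd) gives the Bezout coefficients s = 3, t = -98.
Result: 621 · (3) + 19 · (-98) = 1.

gcd(621, 19) = 1; s = 3, t = -98 (check: 621·3 + 19·(-98) = 1).


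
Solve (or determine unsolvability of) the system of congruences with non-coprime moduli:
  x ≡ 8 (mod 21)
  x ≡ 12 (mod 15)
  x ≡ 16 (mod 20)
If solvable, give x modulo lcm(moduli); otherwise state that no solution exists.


Moduli 21, 15, 20 are not pairwise coprime, so CRT works modulo lcm(m_i) when all pairwise compatibility conditions hold.
Pairwise compatibility: gcd(m_i, m_j) must divide a_i - a_j for every pair.
Merge one congruence at a time:
  Start: x ≡ 8 (mod 21).
  Combine with x ≡ 12 (mod 15): gcd(21, 15) = 3, and 12 - 8 = 4 is NOT divisible by 3.
    ⇒ system is inconsistent (no integer solution).

No solution (the system is inconsistent).


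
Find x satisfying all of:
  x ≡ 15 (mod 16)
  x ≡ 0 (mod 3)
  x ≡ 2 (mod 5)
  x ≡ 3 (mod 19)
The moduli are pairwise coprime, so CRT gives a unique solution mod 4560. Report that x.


Product of moduli M = 16 · 3 · 5 · 19 = 4560.
Merge one congruence at a time:
  Start: x ≡ 15 (mod 16).
  Combine with x ≡ 0 (mod 3); new modulus lcm = 48.
    Write x = 15 + 16·t and substitute into x ≡ 0 (mod 3): 16·t ≡ 0 − 15 = -15 (mod 3).
    Reduce coefficients mod 3: 1·t ≡ 0 (mod 3).
    So t ≡ 0 (mod 3).
    Then x = 15 + 16·0 = 15, valid modulo lcm(16, 3) = 48: x ≡ 15 (mod 48).
  Combine with x ≡ 2 (mod 5); new modulus lcm = 240.
    Write x = 15 + 48·t and substitute into x ≡ 2 (mod 5): 48·t ≡ 2 − 15 = -13 (mod 5).
    Reduce coefficients mod 5: 3·t ≡ 2 (mod 5).
    The inverse of 3 mod 5 is 2 (since 3·2 = 6 = 1·5 + 1), so t ≡ 2·2 = 4 ≡ 4 (mod 5).
    Then x = 15 + 48·4 = 207, valid modulo lcm(48, 5) = 240: x ≡ 207 (mod 240).
  Combine with x ≡ 3 (mod 19); new modulus lcm = 4560.
    Write x = 207 + 240·t and substitute into x ≡ 3 (mod 19): 240·t ≡ 3 − 207 = -204 (mod 19).
    Reduce coefficients mod 19: 12·t ≡ 5 (mod 19).
    The inverse of 12 mod 19 is 8 (since 12·8 = 96 = 5·19 + 1), so t ≡ 8·5 = 40 ≡ 2 (mod 19).
    Then x = 207 + 240·2 = 687, valid modulo lcm(240, 19) = 4560: x ≡ 687 (mod 4560).
Verify against each original: 687 mod 16 = 15, 687 mod 3 = 0, 687 mod 5 = 2, 687 mod 19 = 3.

x ≡ 687 (mod 4560).


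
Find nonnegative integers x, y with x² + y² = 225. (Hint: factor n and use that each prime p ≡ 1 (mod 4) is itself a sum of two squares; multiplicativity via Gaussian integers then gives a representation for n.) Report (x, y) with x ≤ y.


Step 1: Factor n = 225 = 3^2 · 5^2.
Step 2: Check the mod-4 condition on each prime factor: 3 ≡ 3 (mod 4), exponent 2 (must be even); 5 ≡ 1 (mod 4), exponent 2.
All primes ≡ 3 (mod 4) appear to even exponent (or don't appear), so by the two-squares theorem n IS expressible as a sum of two squares.
Step 3: Build a representation. Group n = k² · m with k = 3 and m = 5 · 5 = 25 (a product of primes ≡ 1 (mod 4)); a representation of m scales to one of n via (k·x)² + (k·y)² = k²(x² + y²). Each prime p ≡ 1 (mod 4) is itself a sum of two squares; find a² by testing p − a² for a perfect square:
  5: 5 − 1² = 4 = 2² ⇒ 5 = 1² + 2².
  Combine using the Brahmagupta–Fibonacci identity (a² + b²)(c² + d²) = (ac − bd)² + (ad + bc)² = (ac + bd)² + (ad − bc)²:
  5 · 5 = 25: from (1² + 2²)(1² + 2²), take (1·1 − 2·2, 1·2 + 2·1) = (1 − 4, 2 + 2) = (-3, 4); dropping signs (only squares matter) gives (3, 4); check 3² + 4² = 9 + 16 = 25 ✓.
  Scale by k = 3: (3·3, 3·4) = (9, 12).
Step 4: Order so x ≤ y and verify: 9² + 12² = 81 + 144 = 225 = n. ✓

n = 225 = 9² + 12² (one valid representation with x ≤ y).


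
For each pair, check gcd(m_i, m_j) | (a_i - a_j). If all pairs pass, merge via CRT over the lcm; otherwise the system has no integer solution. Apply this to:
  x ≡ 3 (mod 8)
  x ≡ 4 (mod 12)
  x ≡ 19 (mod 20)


Moduli 8, 12, 20 are not pairwise coprime, so CRT works modulo lcm(m_i) when all pairwise compatibility conditions hold.
Pairwise compatibility: gcd(m_i, m_j) must divide a_i - a_j for every pair.
Merge one congruence at a time:
  Start: x ≡ 3 (mod 8).
  Combine with x ≡ 4 (mod 12): gcd(8, 12) = 4, and 4 - 3 = 1 is NOT divisible by 4.
    ⇒ system is inconsistent (no integer solution).

No solution (the system is inconsistent).


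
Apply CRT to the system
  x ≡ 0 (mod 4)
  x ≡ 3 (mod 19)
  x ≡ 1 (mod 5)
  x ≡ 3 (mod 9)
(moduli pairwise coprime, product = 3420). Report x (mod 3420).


Product of moduli M = 4 · 19 · 5 · 9 = 3420.
Merge one congruence at a time:
  Start: x ≡ 0 (mod 4).
  Combine with x ≡ 3 (mod 19); new modulus lcm = 76.
    Write x = 0 + 4·t and substitute into x ≡ 3 (mod 19): 4·t ≡ 3 − 0 = 3 (mod 19).
    The inverse of 4 mod 19 is 5 (since 4·5 = 20 = 1·19 + 1), so t ≡ 5·3 = 15 ≡ 15 (mod 19).
    Then x = 0 + 4·15 = 60, valid modulo lcm(4, 19) = 76: x ≡ 60 (mod 76).
  Combine with x ≡ 1 (mod 5); new modulus lcm = 380.
    Write x = 60 + 76·t and substitute into x ≡ 1 (mod 5): 76·t ≡ 1 − 60 = -59 (mod 5).
    Reduce coefficients mod 5: 1·t ≡ 1 (mod 5).
    So t ≡ 1 (mod 5).
    Then x = 60 + 76·1 = 136, valid modulo lcm(76, 5) = 380: x ≡ 136 (mod 380).
  Combine with x ≡ 3 (mod 9); new modulus lcm = 3420.
    Write x = 136 + 380·t and substitute into x ≡ 3 (mod 9): 380·t ≡ 3 − 136 = -133 (mod 9).
    Reduce coefficients mod 9: 2·t ≡ 2 (mod 9).
    The inverse of 2 mod 9 is 5 (since 2·5 = 10 = 1·9 + 1), so t ≡ 5·2 = 10 ≡ 1 (mod 9).
    Then x = 136 + 380·1 = 516, valid modulo lcm(380, 9) = 3420: x ≡ 516 (mod 3420).
Verify against each original: 516 mod 4 = 0, 516 mod 19 = 3, 516 mod 5 = 1, 516 mod 9 = 3.

x ≡ 516 (mod 3420).


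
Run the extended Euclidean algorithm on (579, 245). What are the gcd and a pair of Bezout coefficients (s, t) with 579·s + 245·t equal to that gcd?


Euclidean algorithm on (579, 245) — divide until remainder is 0:
  579 = 2 · 245 + 89
  245 = 2 · 89 + 67
  89 = 1 · 67 + 22
  67 = 3 · 22 + 1
  22 = 22 · 1 + 0
gcd(579, 245) = 1.
Track Bezout coefficients alongside the remainders: start with r₀ = 579 = a·1 + b·0 (s = 1, t = 0) and r₁ = 245 = a·0 + b·1 (s = 0, t = 1); each new remainder r_{k+1} = r_{k-1} − q_k·r_k inherits s_{k+1} = s_{k-1} − q_k·s_k, t_{k+1} = t_{k-1} − q_k·t_k, so r_k = a·s_k + b·t_k at every step:
  q = 2: r = 89, s = 1 − 2·0 = 1, t = 0 − 2·1 = -2  (check: 579·1 + 245·(-2) = 89)
  q = 2: r = 67, s = 0 − 2·1 = -2, t = 1 − 2·(-2) = 5  (check: 579·(-2) + 245·5 = 67)
  q = 1: r = 22, s = 1 − 1·(-2) = 3, t = -2 − 1·5 = -7  (check: 579·3 + 245·(-7) = 22)
  q = 3: r = 1, s = -2 − 3·3 = -11, t = 5 − 3·(-7) = 26  (check: 579·(-11) + 245·26 = 1)
The row with r = 1 (the gcd) gives the Bezout coefficients s = -11, t = 26.
Result: 579 · (-11) + 245 · (26) = 1.

gcd(579, 245) = 1; s = -11, t = 26 (check: 579·(-11) + 245·26 = 1).


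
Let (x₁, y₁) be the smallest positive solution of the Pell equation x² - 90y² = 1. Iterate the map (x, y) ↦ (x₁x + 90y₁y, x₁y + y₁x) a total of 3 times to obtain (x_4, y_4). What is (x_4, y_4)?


Step 1: Find the fundamental solution (x₁, y₁) of x² - 90y² = 1.
  Expand √90 as a continued fraction. a₀ = ⌊√90⌋ = 9; iterate m_{k+1} = d_k·a_k − m_k, d_{k+1} = (90 − m_{k+1}²)/d_k, a_{k+1} = ⌊(a₀ + m_{k+1})/d_{k+1}⌋ (starting m₀ = 0, d₀ = 1), with convergents p_k = a_k·p_{k-1} + p_{k-2}, q_k = a_k·q_{k-1} + q_{k-2} (p₋₁ = 1, q₋₁ = 0):
  k = 0: a₀ = 9; p₀/q₀ = 9/1; p₀² − 90·q₀² = 81 − 90 = -9.
  k = 1: m = 9, d = 9, a = ⌊(9 + 9)/9⌋ = 2; p/q = (2·9 + 1)/(2·1 + 0) = 19/2; p² − 90·q² = 361 − 360 = 1.
  The first convergent with p² − 90·q² = 1 gives the fundamental solution (x₁, y₁) = (19, 2).
Step 2: Apply the recurrence (x_{n+1}, y_{n+1}) = (x₁x_n + 90y₁y_n, x₁y_n + y₁x_n) repeatedly.
  From (x_1, y_1) = (19, 2): x_2 = 19·19 + 90·2·2 = 721; y_2 = 19·2 + 2·19 = 76.
  From (x_2, y_2) = (721, 76): x_3 = 19·721 + 90·2·76 = 27379; y_3 = 19·76 + 2·721 = 2886.
  From (x_3, y_3) = (27379, 2886): x_4 = 19·27379 + 90·2·2886 = 1039681; y_4 = 19·2886 + 2·27379 = 109592.
Step 3: Verify x_4² - 90·y_4² = 1080936581761 - 1080936581760 = 1 (should be 1). ✓

(x_1, y_1) = (19, 2); (x_4, y_4) = (1039681, 109592).


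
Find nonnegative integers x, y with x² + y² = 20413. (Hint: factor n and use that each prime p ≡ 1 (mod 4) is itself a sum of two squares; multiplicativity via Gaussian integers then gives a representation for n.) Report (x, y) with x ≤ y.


Step 1: Factor n = 20413 = 137 · 149.
Step 2: Check the mod-4 condition on each prime factor: 137 ≡ 1 (mod 4), exponent 1; 149 ≡ 1 (mod 4), exponent 1.
All primes ≡ 3 (mod 4) appear to even exponent (or don't appear), so by the two-squares theorem n IS expressible as a sum of two squares.
Step 3: Build a representation. Here n = 137 · 149 is a product of primes ≡ 1 (mod 4). Each prime p ≡ 1 (mod 4) is itself a sum of two squares; find a² by testing p − a² for a perfect square:
  137: 137 − 1² = 136, 137 − 2² = 133, 137 − 3² = 128, 137 − 4² = 121 = 11² ⇒ 137 = 4² + 11².
  149: 149 − 1² = 148, 149 − 2² = 145, 149 − 3² = 140, 149 − 4² = 133, 149 − 5² = 124, 149 − 6² = 113, 149 − 7² = 100 = 10² ⇒ 149 = 7² + 10².
  Combine using the Brahmagupta–Fibonacci identity (a² + b²)(c² + d²) = (ac − bd)² + (ad + bc)² = (ac + bd)² + (ad − bc)²:
  137 · 149 = 20413: from (4² + 11²)(7² + 10²), take (4·7 − 11·10, 4·10 + 11·7) = (28 − 110, 40 + 77) = (-82, 117); dropping signs (only squares matter) gives (82, 117); check 82² + 117² = 6724 + 13689 = 20413 ✓.
Step 4: Order so x ≤ y and verify: 82² + 117² = 6724 + 13689 = 20413 = n. ✓

n = 20413 = 82² + 117² (one valid representation with x ≤ y).


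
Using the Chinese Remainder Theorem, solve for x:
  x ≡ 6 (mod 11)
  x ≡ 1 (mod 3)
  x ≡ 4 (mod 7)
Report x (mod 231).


Moduli 11, 3, 7 are pairwise coprime; by CRT there is a unique solution modulo M = 11 · 3 · 7 = 231.
Solve pairwise, accumulating the modulus:
  Start with x ≡ 6 (mod 11).
  Combine with x ≡ 1 (mod 3): since gcd(11, 3) = 1, we get a unique residue mod 33.
    Write x = 6 + 11·t and substitute into x ≡ 1 (mod 3): 11·t ≡ 1 − 6 = -5 (mod 3).
    Reduce coefficients mod 3: 2·t ≡ 1 (mod 3).
    The inverse of 2 mod 3 is 2 (since 2·2 = 4 = 1·3 + 1), so t ≡ 2·1 = 2 ≡ 2 (mod 3).
    Then x = 6 + 11·2 = 28, valid modulo lcm(11, 3) = 33: x ≡ 28 (mod 33).
  Combine with x ≡ 4 (mod 7): since gcd(33, 7) = 1, we get a unique residue mod 231.
    Write x = 28 + 33·t and substitute into x ≡ 4 (mod 7): 33·t ≡ 4 − 28 = -24 (mod 7).
    Reduce coefficients mod 7: 5·t ≡ 4 (mod 7).
    The inverse of 5 mod 7 is 3 (since 5·3 = 15 = 2·7 + 1), so t ≡ 3·4 = 12 ≡ 5 (mod 7).
    Then x = 28 + 33·5 = 193, valid modulo lcm(33, 7) = 231: x ≡ 193 (mod 231).
Verify: 193 mod 11 = 6 ✓, 193 mod 3 = 1 ✓, 193 mod 7 = 4 ✓.

x ≡ 193 (mod 231).


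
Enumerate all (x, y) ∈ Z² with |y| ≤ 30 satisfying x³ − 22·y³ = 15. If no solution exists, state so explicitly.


The equation is x³ - 22y³ = 15. For fixed y, x³ = 22·y³ + 15, so a solution requires the RHS to be a perfect cube.
Strategy: iterate y from -30 to 30, compute RHS = 22·y³ + 15, and check whether it is a (positive or negative) perfect cube.
Check small values of y:
  y = 0: RHS = 15 is not a perfect cube.
  y = 1: RHS = 37 is not a perfect cube.
  y = -1: RHS = -7 is not a perfect cube.
  y = 2: RHS = 191 is not a perfect cube.
  y = -2: RHS = -161 is not a perfect cube.
  y = 3: RHS = 609 is not a perfect cube.
  y = -3: RHS = -579 is not a perfect cube.
Continuing the search up to |y| = 30 finds no solutions either.
No (x, y) in the scanned range satisfies the equation.

No integer solutions with |y| ≤ 30.


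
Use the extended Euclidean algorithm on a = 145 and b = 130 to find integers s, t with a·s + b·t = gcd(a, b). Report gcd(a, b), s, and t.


Euclidean algorithm on (145, 130) — divide until remainder is 0:
  145 = 1 · 130 + 15
  130 = 8 · 15 + 10
  15 = 1 · 10 + 5
  10 = 2 · 5 + 0
gcd(145, 130) = 5.
Track Bezout coefficients alongside the remainders: start with r₀ = 145 = a·1 + b·0 (s = 1, t = 0) and r₁ = 130 = a·0 + b·1 (s = 0, t = 1); each new remainder r_{k+1} = r_{k-1} − q_k·r_k inherits s_{k+1} = s_{k-1} − q_k·s_k, t_{k+1} = t_{k-1} − q_k·t_k, so r_k = a·s_k + b·t_k at every step:
  q = 1: r = 15, s = 1 − 1·0 = 1, t = 0 − 1·1 = -1  (check: 145·1 + 130·(-1) = 15)
  q = 8: r = 10, s = 0 − 8·1 = -8, t = 1 − 8·(-1) = 9  (check: 145·(-8) + 130·9 = 10)
  q = 1: r = 5, s = 1 − 1·(-8) = 9, t = -1 − 1·9 = -10  (check: 145·9 + 130·(-10) = 5)
The row with r = 5 (the gcd) gives the Bezout coefficients s = 9, t = -10.
Result: 145 · (9) + 130 · (-10) = 5.

gcd(145, 130) = 5; s = 9, t = -10 (check: 145·9 + 130·(-10) = 5).


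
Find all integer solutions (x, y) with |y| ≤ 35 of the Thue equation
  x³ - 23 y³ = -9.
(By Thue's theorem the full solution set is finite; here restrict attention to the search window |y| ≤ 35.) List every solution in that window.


The equation is x³ - 23y³ = -9. For fixed y, x³ = 23·y³ − 9, so a solution requires the RHS to be a perfect cube.
Strategy: iterate y from -35 to 35, compute RHS = 23·y³ − 9, and check whether it is a (positive or negative) perfect cube.
Check small values of y:
  y = 0: RHS = -9 is not a perfect cube.
  y = 1: RHS = 14 is not a perfect cube.
  y = -1: RHS = -32 is not a perfect cube.
  y = 2: RHS = 175 is not a perfect cube.
  y = -2: RHS = -193 is not a perfect cube.
  y = 3: RHS = 612 is not a perfect cube.
  y = -3: RHS = -630 is not a perfect cube.
Continuing the search up to |y| = 35 finds no solutions either.
No (x, y) in the scanned range satisfies the equation.

No integer solutions with |y| ≤ 35.


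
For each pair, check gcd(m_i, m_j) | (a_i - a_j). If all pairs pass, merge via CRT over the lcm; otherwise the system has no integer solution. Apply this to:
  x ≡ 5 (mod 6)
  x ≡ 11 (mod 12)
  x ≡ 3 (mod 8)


Moduli 6, 12, 8 are not pairwise coprime, so CRT works modulo lcm(m_i) when all pairwise compatibility conditions hold.
Pairwise compatibility: gcd(m_i, m_j) must divide a_i - a_j for every pair.
Merge one congruence at a time:
  Start: x ≡ 5 (mod 6).
  Combine with x ≡ 11 (mod 12): gcd(6, 12) = 6; 11 - 5 = 6, which IS divisible by 6, so compatible.
    Write x = 5 + 6·t and substitute into x ≡ 11 (mod 12): 6·t ≡ 11 − 5 = 6 (mod 12).
    Divide the congruence (and modulus) by g = 6: 1·t ≡ 1 (mod 2).
    So t ≡ 1 (mod 2).
    Then x = 5 + 6·1 = 11, valid modulo lcm(6, 12) = 12: x ≡ 11 (mod 12).
  Combine with x ≡ 3 (mod 8): gcd(12, 8) = 4; 3 - 11 = -8, which IS divisible by 4, so compatible.
    Write x = 11 + 12·t and substitute into x ≡ 3 (mod 8): 12·t ≡ 3 − 11 = -8 (mod 8).
    Divide the congruence (and modulus) by g = 4: 3·t ≡ -2 (mod 2).
    Reduce coefficients mod 2: 1·t ≡ 0 (mod 2).
    So t ≡ 0 (mod 2).
    Then x = 11 + 12·0 = 11, valid modulo lcm(12, 8) = 24: x ≡ 11 (mod 24).
Verify: 11 mod 6 = 5, 11 mod 12 = 11, 11 mod 8 = 3.

x ≡ 11 (mod 24).


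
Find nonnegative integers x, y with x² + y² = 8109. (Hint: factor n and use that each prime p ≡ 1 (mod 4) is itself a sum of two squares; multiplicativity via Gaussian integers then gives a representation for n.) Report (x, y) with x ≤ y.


Step 1: Factor n = 8109 = 3^2 · 17 · 53.
Step 2: Check the mod-4 condition on each prime factor: 3 ≡ 3 (mod 4), exponent 2 (must be even); 17 ≡ 1 (mod 4), exponent 1; 53 ≡ 1 (mod 4), exponent 1.
All primes ≡ 3 (mod 4) appear to even exponent (or don't appear), so by the two-squares theorem n IS expressible as a sum of two squares.
Step 3: Build a representation. Group n = k² · m with k = 3 and m = 17 · 53 = 901 (a product of primes ≡ 1 (mod 4)); a representation of m scales to one of n via (k·x)² + (k·y)² = k²(x² + y²). Each prime p ≡ 1 (mod 4) is itself a sum of two squares; find a² by testing p − a² for a perfect square:
  17: 17 − 1² = 16 = 4² ⇒ 17 = 1² + 4².
  53: 53 − 1² = 52, 53 − 2² = 49 = 7² ⇒ 53 = 2² + 7².
  Combine using the Brahmagupta–Fibonacci identity (a² + b²)(c² + d²) = (ac − bd)² + (ad + bc)² = (ac + bd)² + (ad − bc)²:
  17 · 53 = 901: from (1² + 4²)(2² + 7²), take (1·2 − 4·7, 1·7 + 4·2) = (2 − 28, 7 + 8) = (-26, 15); dropping signs (only squares matter) gives (26, 15); check 26² + 15² = 676 + 225 = 901 ✓.
  Scale by k = 3: (3·26, 3·15) = (78, 45).
Step 4: Order so x ≤ y and verify: 45² + 78² = 2025 + 6084 = 8109 = n. ✓

n = 8109 = 45² + 78² (one valid representation with x ≤ y).


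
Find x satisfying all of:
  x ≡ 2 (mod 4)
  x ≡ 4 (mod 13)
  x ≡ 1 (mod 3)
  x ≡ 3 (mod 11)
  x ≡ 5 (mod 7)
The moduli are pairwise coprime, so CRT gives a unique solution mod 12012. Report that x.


Product of moduli M = 4 · 13 · 3 · 11 · 7 = 12012.
Merge one congruence at a time:
  Start: x ≡ 2 (mod 4).
  Combine with x ≡ 4 (mod 13); new modulus lcm = 52.
    Write x = 2 + 4·t and substitute into x ≡ 4 (mod 13): 4·t ≡ 4 − 2 = 2 (mod 13).
    The inverse of 4 mod 13 is 10 (since 4·10 = 40 = 3·13 + 1), so t ≡ 10·2 = 20 ≡ 7 (mod 13).
    Then x = 2 + 4·7 = 30, valid modulo lcm(4, 13) = 52: x ≡ 30 (mod 52).
  Combine with x ≡ 1 (mod 3); new modulus lcm = 156.
    Write x = 30 + 52·t and substitute into x ≡ 1 (mod 3): 52·t ≡ 1 − 30 = -29 (mod 3).
    Reduce coefficients mod 3: 1·t ≡ 1 (mod 3).
    So t ≡ 1 (mod 3).
    Then x = 30 + 52·1 = 82, valid modulo lcm(52, 3) = 156: x ≡ 82 (mod 156).
  Combine with x ≡ 3 (mod 11); new modulus lcm = 1716.
    Write x = 82 + 156·t and substitute into x ≡ 3 (mod 11): 156·t ≡ 3 − 82 = -79 (mod 11).
    Reduce coefficients mod 11: 2·t ≡ 9 (mod 11).
    The inverse of 2 mod 11 is 6 (since 2·6 = 12 = 1·11 + 1), so t ≡ 6·9 = 54 ≡ 10 (mod 11).
    Then x = 82 + 156·10 = 1642, valid modulo lcm(156, 11) = 1716: x ≡ 1642 (mod 1716).
  Combine with x ≡ 5 (mod 7); new modulus lcm = 12012.
    Write x = 1642 + 1716·t and substitute into x ≡ 5 (mod 7): 1716·t ≡ 5 − 1642 = -1637 (mod 7).
    Reduce coefficients mod 7: 1·t ≡ 1 (mod 7).
    So t ≡ 1 (mod 7).
    Then x = 1642 + 1716·1 = 3358, valid modulo lcm(1716, 7) = 12012: x ≡ 3358 (mod 12012).
Verify against each original: 3358 mod 4 = 2, 3358 mod 13 = 4, 3358 mod 3 = 1, 3358 mod 11 = 3, 3358 mod 7 = 5.

x ≡ 3358 (mod 12012).


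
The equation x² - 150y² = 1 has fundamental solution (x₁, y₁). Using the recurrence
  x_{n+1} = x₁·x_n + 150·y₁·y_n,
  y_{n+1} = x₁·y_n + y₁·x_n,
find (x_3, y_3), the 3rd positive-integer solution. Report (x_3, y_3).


Step 1: Find the fundamental solution (x₁, y₁) of x² - 150y² = 1.
  Expand √150 as a continued fraction. a₀ = ⌊√150⌋ = 12; iterate m_{k+1} = d_k·a_k − m_k, d_{k+1} = (150 − m_{k+1}²)/d_k, a_{k+1} = ⌊(a₀ + m_{k+1})/d_{k+1}⌋ (starting m₀ = 0, d₀ = 1), with convergents p_k = a_k·p_{k-1} + p_{k-2}, q_k = a_k·q_{k-1} + q_{k-2} (p₋₁ = 1, q₋₁ = 0):
  k = 0: a₀ = 12; p₀/q₀ = 12/1; p₀² − 150·q₀² = 144 − 150 = -6.
  k = 1: m = 12, d = 6, a = ⌊(12 + 12)/6⌋ = 4; p/q = (4·12 + 1)/(4·1 + 0) = 49/4; p² − 150·q² = 2401 − 2400 = 1.
  The first convergent with p² − 150·q² = 1 gives the fundamental solution (x₁, y₁) = (49, 4).
Step 2: Apply the recurrence (x_{n+1}, y_{n+1}) = (x₁x_n + 150y₁y_n, x₁y_n + y₁x_n) repeatedly.
  From (x_1, y_1) = (49, 4): x_2 = 49·49 + 150·4·4 = 4801; y_2 = 49·4 + 4·49 = 392.
  From (x_2, y_2) = (4801, 392): x_3 = 49·4801 + 150·4·392 = 470449; y_3 = 49·392 + 4·4801 = 38412.
Step 3: Verify x_3² - 150·y_3² = 221322261601 - 221322261600 = 1 (should be 1). ✓

(x_1, y_1) = (49, 4); (x_3, y_3) = (470449, 38412).


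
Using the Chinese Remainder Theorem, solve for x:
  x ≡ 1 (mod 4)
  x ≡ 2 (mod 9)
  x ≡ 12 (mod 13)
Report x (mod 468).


Moduli 4, 9, 13 are pairwise coprime; by CRT there is a unique solution modulo M = 4 · 9 · 13 = 468.
Solve pairwise, accumulating the modulus:
  Start with x ≡ 1 (mod 4).
  Combine with x ≡ 2 (mod 9): since gcd(4, 9) = 1, we get a unique residue mod 36.
    Write x = 1 + 4·t and substitute into x ≡ 2 (mod 9): 4·t ≡ 2 − 1 = 1 (mod 9).
    The inverse of 4 mod 9 is 7 (since 4·7 = 28 = 3·9 + 1), so t ≡ 7·1 = 7 ≡ 7 (mod 9).
    Then x = 1 + 4·7 = 29, valid modulo lcm(4, 9) = 36: x ≡ 29 (mod 36).
  Combine with x ≡ 12 (mod 13): since gcd(36, 13) = 1, we get a unique residue mod 468.
    Write x = 29 + 36·t and substitute into x ≡ 12 (mod 13): 36·t ≡ 12 − 29 = -17 (mod 13).
    Reduce coefficients mod 13: 10·t ≡ 9 (mod 13).
    The inverse of 10 mod 13 is 4 (since 10·4 = 40 = 3·13 + 1), so t ≡ 4·9 = 36 ≡ 10 (mod 13).
    Then x = 29 + 36·10 = 389, valid modulo lcm(36, 13) = 468: x ≡ 389 (mod 468).
Verify: 389 mod 4 = 1 ✓, 389 mod 9 = 2 ✓, 389 mod 13 = 12 ✓.

x ≡ 389 (mod 468).


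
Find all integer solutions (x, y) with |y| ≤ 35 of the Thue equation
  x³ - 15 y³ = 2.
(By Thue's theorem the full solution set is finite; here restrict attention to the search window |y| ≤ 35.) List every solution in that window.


The equation is x³ - 15y³ = 2. For fixed y, x³ = 15·y³ + 2, so a solution requires the RHS to be a perfect cube.
Strategy: iterate y from -35 to 35, compute RHS = 15·y³ + 2, and check whether it is a (positive or negative) perfect cube.
Check small values of y:
  y = 0: RHS = 2 is not a perfect cube.
  y = 1: RHS = 17 is not a perfect cube.
  y = -1: RHS = -13 is not a perfect cube.
  y = 2: RHS = 122 is not a perfect cube.
  y = -2: RHS = -118 is not a perfect cube.
  y = 3: RHS = 407 is not a perfect cube.
  y = -3: RHS = -403 is not a perfect cube.
Continuing the search up to |y| = 35 finds no solutions either.
No (x, y) in the scanned range satisfies the equation.

No integer solutions with |y| ≤ 35.


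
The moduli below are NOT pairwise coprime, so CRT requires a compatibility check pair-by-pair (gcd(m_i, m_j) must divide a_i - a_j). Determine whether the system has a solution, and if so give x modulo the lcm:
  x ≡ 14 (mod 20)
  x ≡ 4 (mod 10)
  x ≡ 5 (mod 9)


Moduli 20, 10, 9 are not pairwise coprime, so CRT works modulo lcm(m_i) when all pairwise compatibility conditions hold.
Pairwise compatibility: gcd(m_i, m_j) must divide a_i - a_j for every pair.
Merge one congruence at a time:
  Start: x ≡ 14 (mod 20).
  Combine with x ≡ 4 (mod 10): gcd(20, 10) = 10; 4 - 14 = -10, which IS divisible by 10, so compatible.
    Write x = 14 + 20·t and substitute into x ≡ 4 (mod 10): 20·t ≡ 4 − 14 = -10 (mod 10).
    Divide the congruence (and modulus) by g = 10: 2·t ≡ -1 (mod 1).
    Modulo 1 every t works; take t = 0.
    Then x = 14 + 20·0 = 14, valid modulo lcm(20, 10) = 20: x ≡ 14 (mod 20).
  Combine with x ≡ 5 (mod 9): gcd(20, 9) = 1; 5 - 14 = -9, which IS divisible by 1, so compatible.
    Write x = 14 + 20·t and substitute into x ≡ 5 (mod 9): 20·t ≡ 5 − 14 = -9 (mod 9).
    Reduce coefficients mod 9: 2·t ≡ 0 (mod 9).
    The inverse of 2 mod 9 is 5 (since 2·5 = 10 = 1·9 + 1), so t ≡ 5·0 = 0 ≡ 0 (mod 9).
    Then x = 14 + 20·0 = 14, valid modulo lcm(20, 9) = 180: x ≡ 14 (mod 180).
Verify: 14 mod 20 = 14, 14 mod 10 = 4, 14 mod 9 = 5.

x ≡ 14 (mod 180).


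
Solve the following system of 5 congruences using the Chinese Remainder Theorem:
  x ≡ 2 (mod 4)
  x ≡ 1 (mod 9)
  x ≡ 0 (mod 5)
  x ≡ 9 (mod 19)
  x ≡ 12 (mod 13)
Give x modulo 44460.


Product of moduli M = 4 · 9 · 5 · 19 · 13 = 44460.
Merge one congruence at a time:
  Start: x ≡ 2 (mod 4).
  Combine with x ≡ 1 (mod 9); new modulus lcm = 36.
    Write x = 2 + 4·t and substitute into x ≡ 1 (mod 9): 4·t ≡ 1 − 2 = -1 (mod 9).
    Reduce coefficients mod 9: 4·t ≡ 8 (mod 9).
    The inverse of 4 mod 9 is 7 (since 4·7 = 28 = 3·9 + 1), so t ≡ 7·8 = 56 ≡ 2 (mod 9).
    Then x = 2 + 4·2 = 10, valid modulo lcm(4, 9) = 36: x ≡ 10 (mod 36).
  Combine with x ≡ 0 (mod 5); new modulus lcm = 180.
    Write x = 10 + 36·t and substitute into x ≡ 0 (mod 5): 36·t ≡ 0 − 10 = -10 (mod 5).
    Reduce coefficients mod 5: 1·t ≡ 0 (mod 5).
    So t ≡ 0 (mod 5).
    Then x = 10 + 36·0 = 10, valid modulo lcm(36, 5) = 180: x ≡ 10 (mod 180).
  Combine with x ≡ 9 (mod 19); new modulus lcm = 3420.
    Write x = 10 + 180·t and substitute into x ≡ 9 (mod 19): 180·t ≡ 9 − 10 = -1 (mod 19).
    Reduce coefficients mod 19: 9·t ≡ 18 (mod 19).
    The inverse of 9 mod 19 is 17 (since 9·17 = 153 = 8·19 + 1), so t ≡ 17·18 = 306 ≡ 2 (mod 19).
    Then x = 10 + 180·2 = 370, valid modulo lcm(180, 19) = 3420: x ≡ 370 (mod 3420).
  Combine with x ≡ 12 (mod 13); new modulus lcm = 44460.
    Write x = 370 + 3420·t and substitute into x ≡ 12 (mod 13): 3420·t ≡ 12 − 370 = -358 (mod 13).
    Reduce coefficients mod 13: 1·t ≡ 6 (mod 13).
    So t ≡ 6 (mod 13).
    Then x = 370 + 3420·6 = 20890, valid modulo lcm(3420, 13) = 44460: x ≡ 20890 (mod 44460).
Verify against each original: 20890 mod 4 = 2, 20890 mod 9 = 1, 20890 mod 5 = 0, 20890 mod 19 = 9, 20890 mod 13 = 12.

x ≡ 20890 (mod 44460).


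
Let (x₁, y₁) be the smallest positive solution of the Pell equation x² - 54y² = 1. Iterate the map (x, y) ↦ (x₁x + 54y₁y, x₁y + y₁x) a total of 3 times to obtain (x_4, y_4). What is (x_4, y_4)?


Step 1: Find the fundamental solution (x₁, y₁) of x² - 54y² = 1.
  Expand √54 as a continued fraction. a₀ = ⌊√54⌋ = 7; iterate m_{k+1} = d_k·a_k − m_k, d_{k+1} = (54 − m_{k+1}²)/d_k, a_{k+1} = ⌊(a₀ + m_{k+1})/d_{k+1}⌋ (starting m₀ = 0, d₀ = 1), with convergents p_k = a_k·p_{k-1} + p_{k-2}, q_k = a_k·q_{k-1} + q_{k-2} (p₋₁ = 1, q₋₁ = 0):
  k = 0: a₀ = 7; p₀/q₀ = 7/1; p₀² − 54·q₀² = 49 − 54 = -5.
  k = 1: m = 7, d = 5, a = ⌊(7 + 7)/5⌋ = 2; p/q = (2·7 + 1)/(2·1 + 0) = 15/2; p² − 54·q² = 225 − 216 = 9.
  k = 2: m = 3, d = 9, a = ⌊(7 + 3)/9⌋ = 1; p/q = (1·15 + 7)/(1·2 + 1) = 22/3; p² − 54·q² = 484 − 486 = -2.
  k = 3: m = 6, d = 2, a = ⌊(7 + 6)/2⌋ = 6; p/q = (6·22 + 15)/(6·3 + 2) = 147/20; p² − 54·q² = 21609 − 21600 = 9.
  k = 4: m = 6, d = 9, a = ⌊(7 + 6)/9⌋ = 1; p/q = (1·147 + 22)/(1·20 + 3) = 169/23; p² − 54·q² = 28561 − 28566 = -5.
  k = 5: m = 3, d = 5, a = ⌊(7 + 3)/5⌋ = 2; p/q = (2·169 + 147)/(2·23 + 20) = 485/66; p² − 54·q² = 235225 − 235224 = 1.
  The first convergent with p² − 54·q² = 1 gives the fundamental solution (x₁, y₁) = (485, 66).
Step 2: Apply the recurrence (x_{n+1}, y_{n+1}) = (x₁x_n + 54y₁y_n, x₁y_n + y₁x_n) repeatedly.
  From (x_1, y_1) = (485, 66): x_2 = 485·485 + 54·66·66 = 470449; y_2 = 485·66 + 66·485 = 64020.
  From (x_2, y_2) = (470449, 64020): x_3 = 485·470449 + 54·66·64020 = 456335045; y_3 = 485·64020 + 66·470449 = 62099334.
  From (x_3, y_3) = (456335045, 62099334): x_4 = 485·456335045 + 54·66·62099334 = 442644523201; y_4 = 485·62099334 + 66·456335045 = 60236289960.
Step 3: Verify x_4² - 54·y_4² = 195934173919840627286401 - 195934173919840627286400 = 1 (should be 1). ✓

(x_1, y_1) = (485, 66); (x_4, y_4) = (442644523201, 60236289960).


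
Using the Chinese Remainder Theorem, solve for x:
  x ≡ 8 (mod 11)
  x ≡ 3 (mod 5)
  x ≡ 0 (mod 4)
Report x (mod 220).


Moduli 11, 5, 4 are pairwise coprime; by CRT there is a unique solution modulo M = 11 · 5 · 4 = 220.
Solve pairwise, accumulating the modulus:
  Start with x ≡ 8 (mod 11).
  Combine with x ≡ 3 (mod 5): since gcd(11, 5) = 1, we get a unique residue mod 55.
    Write x = 8 + 11·t and substitute into x ≡ 3 (mod 5): 11·t ≡ 3 − 8 = -5 (mod 5).
    Reduce coefficients mod 5: 1·t ≡ 0 (mod 5).
    So t ≡ 0 (mod 5).
    Then x = 8 + 11·0 = 8, valid modulo lcm(11, 5) = 55: x ≡ 8 (mod 55).
  Combine with x ≡ 0 (mod 4): since gcd(55, 4) = 1, we get a unique residue mod 220.
    Write x = 8 + 55·t and substitute into x ≡ 0 (mod 4): 55·t ≡ 0 − 8 = -8 (mod 4).
    Reduce coefficients mod 4: 3·t ≡ 0 (mod 4).
    The inverse of 3 mod 4 is 3 (since 3·3 = 9 = 2·4 + 1), so t ≡ 3·0 = 0 ≡ 0 (mod 4).
    Then x = 8 + 55·0 = 8, valid modulo lcm(55, 4) = 220: x ≡ 8 (mod 220).
Verify: 8 mod 11 = 8 ✓, 8 mod 5 = 3 ✓, 8 mod 4 = 0 ✓.

x ≡ 8 (mod 220).


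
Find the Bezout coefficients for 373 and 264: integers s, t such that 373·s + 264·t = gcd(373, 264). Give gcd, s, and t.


Euclidean algorithm on (373, 264) — divide until remainder is 0:
  373 = 1 · 264 + 109
  264 = 2 · 109 + 46
  109 = 2 · 46 + 17
  46 = 2 · 17 + 12
  17 = 1 · 12 + 5
  12 = 2 · 5 + 2
  5 = 2 · 2 + 1
  2 = 2 · 1 + 0
gcd(373, 264) = 1.
Track Bezout coefficients alongside the remainders: start with r₀ = 373 = a·1 + b·0 (s = 1, t = 0) and r₁ = 264 = a·0 + b·1 (s = 0, t = 1); each new remainder r_{k+1} = r_{k-1} − q_k·r_k inherits s_{k+1} = s_{k-1} − q_k·s_k, t_{k+1} = t_{k-1} − q_k·t_k, so r_k = a·s_k + b·t_k at every step:
  q = 1: r = 109, s = 1 − 1·0 = 1, t = 0 − 1·1 = -1  (check: 373·1 + 264·(-1) = 109)
  q = 2: r = 46, s = 0 − 2·1 = -2, t = 1 − 2·(-1) = 3  (check: 373·(-2) + 264·3 = 46)
  q = 2: r = 17, s = 1 − 2·(-2) = 5, t = -1 − 2·3 = -7  (check: 373·5 + 264·(-7) = 17)
  q = 2: r = 12, s = -2 − 2·5 = -12, t = 3 − 2·(-7) = 17  (check: 373·(-12) + 264·17 = 12)
  q = 1: r = 5, s = 5 − 1·(-12) = 17, t = -7 − 1·17 = -24  (check: 373·17 + 264·(-24) = 5)
  q = 2: r = 2, s = -12 − 2·17 = -46, t = 17 − 2·(-24) = 65  (check: 373·(-46) + 264·65 = 2)
  q = 2: r = 1, s = 17 − 2·(-46) = 109, t = -24 − 2·65 = -154  (check: 373·109 + 264·(-154) = 1)
The row with r = 1 (the gcd) gives the Bezout coefficients s = 109, t = -154.
Result: 373 · (109) + 264 · (-154) = 1.

gcd(373, 264) = 1; s = 109, t = -154 (check: 373·109 + 264·(-154) = 1).


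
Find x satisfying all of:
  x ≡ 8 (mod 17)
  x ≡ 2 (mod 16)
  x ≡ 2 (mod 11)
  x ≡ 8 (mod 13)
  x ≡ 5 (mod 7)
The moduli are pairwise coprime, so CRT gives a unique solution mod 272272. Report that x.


Product of moduli M = 17 · 16 · 11 · 13 · 7 = 272272.
Merge one congruence at a time:
  Start: x ≡ 8 (mod 17).
  Combine with x ≡ 2 (mod 16); new modulus lcm = 272.
    Write x = 8 + 17·t and substitute into x ≡ 2 (mod 16): 17·t ≡ 2 − 8 = -6 (mod 16).
    Reduce coefficients mod 16: 1·t ≡ 10 (mod 16).
    So t ≡ 10 (mod 16).
    Then x = 8 + 17·10 = 178, valid modulo lcm(17, 16) = 272: x ≡ 178 (mod 272).
  Combine with x ≡ 2 (mod 11); new modulus lcm = 2992.
    Write x = 178 + 272·t and substitute into x ≡ 2 (mod 11): 272·t ≡ 2 − 178 = -176 (mod 11).
    Reduce coefficients mod 11: 8·t ≡ 0 (mod 11).
    The inverse of 8 mod 11 is 7 (since 8·7 = 56 = 5·11 + 1), so t ≡ 7·0 = 0 ≡ 0 (mod 11).
    Then x = 178 + 272·0 = 178, valid modulo lcm(272, 11) = 2992: x ≡ 178 (mod 2992).
  Combine with x ≡ 8 (mod 13); new modulus lcm = 38896.
    Write x = 178 + 2992·t and substitute into x ≡ 8 (mod 13): 2992·t ≡ 8 − 178 = -170 (mod 13).
    Reduce coefficients mod 13: 2·t ≡ 12 (mod 13).
    The inverse of 2 mod 13 is 7 (since 2·7 = 14 = 1·13 + 1), so t ≡ 7·12 = 84 ≡ 6 (mod 13).
    Then x = 178 + 2992·6 = 18130, valid modulo lcm(2992, 13) = 38896: x ≡ 18130 (mod 38896).
  Combine with x ≡ 5 (mod 7); new modulus lcm = 272272.
    Write x = 18130 + 38896·t and substitute into x ≡ 5 (mod 7): 38896·t ≡ 5 − 18130 = -18125 (mod 7).
    Reduce coefficients mod 7: 4·t ≡ 5 (mod 7).
    The inverse of 4 mod 7 is 2 (since 4·2 = 8 = 1·7 + 1), so t ≡ 2·5 = 10 ≡ 3 (mod 7).
    Then x = 18130 + 38896·3 = 134818, valid modulo lcm(38896, 7) = 272272: x ≡ 134818 (mod 272272).
Verify against each original: 134818 mod 17 = 8, 134818 mod 16 = 2, 134818 mod 11 = 2, 134818 mod 13 = 8, 134818 mod 7 = 5.

x ≡ 134818 (mod 272272).


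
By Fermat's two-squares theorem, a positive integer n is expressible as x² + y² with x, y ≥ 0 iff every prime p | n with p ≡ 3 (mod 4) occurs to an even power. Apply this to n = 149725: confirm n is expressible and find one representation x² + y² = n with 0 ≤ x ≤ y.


Step 1: Factor n = 149725 = 5^2 · 53 · 113.
Step 2: Check the mod-4 condition on each prime factor: 5 ≡ 1 (mod 4), exponent 2; 53 ≡ 1 (mod 4), exponent 1; 113 ≡ 1 (mod 4), exponent 1.
All primes ≡ 3 (mod 4) appear to even exponent (or don't appear), so by the two-squares theorem n IS expressible as a sum of two squares.
Step 3: Build a representation. Group n = k² · m with k = 5 and m = 53 · 113 = 5989 (a product of primes ≡ 1 (mod 4)); a representation of m scales to one of n via (k·x)² + (k·y)² = k²(x² + y²). Each prime p ≡ 1 (mod 4) is itself a sum of two squares; find a² by testing p − a² for a perfect square:
  53: 53 − 1² = 52, 53 − 2² = 49 = 7² ⇒ 53 = 2² + 7².
  113: 113 − 1² = 112, 113 − 2² = 109, 113 − 3² = 104, 113 − 4² = 97, 113 − 5² = 88, 113 − 6² = 77, 113 − 7² = 64 = 8² ⇒ 113 = 7² + 8².
  Combine using the Brahmagupta–Fibonacci identity (a² + b²)(c² + d²) = (ac − bd)² + (ad + bc)² = (ac + bd)² + (ad − bc)²:
  53 · 113 = 5989: from (2² + 7²)(7² + 8²), take (2·7 − 7·8, 2·8 + 7·7) = (14 − 56, 16 + 49) = (-42, 65); dropping signs (only squares matter) gives (42, 65); check 42² + 65² = 1764 + 4225 = 5989 ✓.
  Scale by k = 5: (5·42, 5·65) = (210, 325).
Step 4: Order so x ≤ y and verify: 210² + 325² = 44100 + 105625 = 149725 = n. ✓

n = 149725 = 210² + 325² (one valid representation with x ≤ y).
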